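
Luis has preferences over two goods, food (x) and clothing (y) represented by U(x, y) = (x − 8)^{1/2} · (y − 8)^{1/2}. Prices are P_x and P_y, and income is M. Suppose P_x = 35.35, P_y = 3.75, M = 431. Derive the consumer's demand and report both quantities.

This is Cobb-Douglas in (x−8, y−8): tangency gives 0.5·P_y·(y−8) = 0.5·P_x·(x−8).
Substituting into the budget: x* = 8 + 0.5·(M − 8·P_x − 8·P_y)/P_x, and y* = 8 + 0.5·(…)/P_y.
Discretionary income = 431 − 8·35.35 − 8·3.75 = 118.2; x* = 8 + 0.5·118.2/35.35 = 9.6719; y* = 8 + 0.5·118.2/3.75 = 23.76.

x* = 9.6719, y* = 23.76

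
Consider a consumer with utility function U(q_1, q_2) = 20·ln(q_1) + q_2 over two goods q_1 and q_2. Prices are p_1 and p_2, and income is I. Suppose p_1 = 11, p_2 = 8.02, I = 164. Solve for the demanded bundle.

Set MRS = p_1/p_2: (20/q_1)/1 = p_1/p_2.
So q_1*(p_1,p_2) = 20·p_2/p_1, independent of income; and q_2* = (I − 20·p_2)/p_2.
At the given prices: q_1* = 20·8.02/11 = 14.5818, and q_2* = 0.4489.

q_1* = 14.5818, q_2* = 0.4489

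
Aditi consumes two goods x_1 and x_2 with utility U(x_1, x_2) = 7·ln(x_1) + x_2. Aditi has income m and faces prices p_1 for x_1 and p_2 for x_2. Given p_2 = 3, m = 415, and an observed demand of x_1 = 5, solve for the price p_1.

p_1 = 4.2

Set MRS = p_1/p_2: (7/x_1)/1 = p_1/p_2.
So x_1*(p_1,p_2) = 7·p_2/p_1, independent of income; and x_2* = (m − 7·p_2)/p_2.
Set x_1* = 5 in the demand function and solve for p_1: p_1 = 4.2.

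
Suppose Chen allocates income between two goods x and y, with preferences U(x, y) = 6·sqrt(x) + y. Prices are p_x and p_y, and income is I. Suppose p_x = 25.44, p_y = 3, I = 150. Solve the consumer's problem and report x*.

x* = 0.1252

MU_x = 3/√x, MU_y = 1. Tangency: 3/√x = p_x/p_y.
Thus x* = (3·p_y/p_x)² — independent of I — with the rest of income spent on y.
Plugging in: x* = (3·3/25.44)² = 0.1252.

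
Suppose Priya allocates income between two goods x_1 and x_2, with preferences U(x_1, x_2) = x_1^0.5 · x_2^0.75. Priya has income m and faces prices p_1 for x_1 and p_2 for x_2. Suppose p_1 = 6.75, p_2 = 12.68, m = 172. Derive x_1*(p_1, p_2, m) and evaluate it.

x_1* = 10.1926

MU_x_1/MU_x_2 = (0.5·x_2)/(0.75·x_1); tangency sets this equal to p_1/p_2.
Rearranging, p_2·x_2 = (3/2)·p_1·x_1. Substituting into the budget gives p_1·x_1·(1 + (3/2)) = m.
Demand: x_1*(p_1,p_2,m) = 0.4·m/p_1 and x_2* = 0.6·m/p_2.
At p_1=6.75, p_2=12.68, m=172: x_1* = 0.4·172/6.75 = 10.1926.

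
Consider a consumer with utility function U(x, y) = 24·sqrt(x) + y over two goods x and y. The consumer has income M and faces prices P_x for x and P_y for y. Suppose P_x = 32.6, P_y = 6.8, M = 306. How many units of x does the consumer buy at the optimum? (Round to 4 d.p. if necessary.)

x* = 6.2653

Set MRS = P_x/P_y: 12·x^(−1/2) = P_x/P_y.
Solve: √x = 12·P_y/P_x, so x*(P_x,P_y) = (12·P_y/P_x)², and y* = (M − P_x·x*)/P_y.
Plugging in: x* = (12·6.8/32.6)² = 6.2653.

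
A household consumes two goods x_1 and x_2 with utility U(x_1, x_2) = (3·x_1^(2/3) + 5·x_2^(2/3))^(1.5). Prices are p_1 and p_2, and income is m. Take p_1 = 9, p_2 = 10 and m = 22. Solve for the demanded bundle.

x_1* = 0.5146, x_2* = 1.7368

Substitute x_2 = (x_2/x_1)·x_1 into the budget: x_1* = m/(p_1 + p_2·(x_2/x_1)).
Numerically x_2/x_1 = 3.375, so x_1* = 22/(9 + 10·3.375) = 0.5146 and x_2* = 3.375·0.5146 = 1.7368.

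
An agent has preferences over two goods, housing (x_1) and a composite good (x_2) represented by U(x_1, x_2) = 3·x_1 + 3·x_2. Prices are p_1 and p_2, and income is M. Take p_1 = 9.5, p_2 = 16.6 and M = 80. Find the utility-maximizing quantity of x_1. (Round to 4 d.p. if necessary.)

x_1 gives more utility per dollar, so spend all income on x_1: x_1* = M/p_1, x_2* = 0.
Numerically: x_1* = 8.4211, x_2* = 0.

x_1* = 8.4211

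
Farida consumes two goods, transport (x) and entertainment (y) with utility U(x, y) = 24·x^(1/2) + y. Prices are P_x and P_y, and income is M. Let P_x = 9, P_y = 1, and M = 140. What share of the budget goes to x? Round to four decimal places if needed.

share on x = 0.1143

MU_x = 12/√x, MU_y = 1. Tangency: 12/√x = P_x/P_y.
Thus x* = (12·P_y/P_x)² — independent of M — with the rest of income spent on y.
Plugging in: x* = (12·1/9)² = 1.7778, y* = 124.
Expenditure on x: 9·1.7778 = 16; share = 0.1143.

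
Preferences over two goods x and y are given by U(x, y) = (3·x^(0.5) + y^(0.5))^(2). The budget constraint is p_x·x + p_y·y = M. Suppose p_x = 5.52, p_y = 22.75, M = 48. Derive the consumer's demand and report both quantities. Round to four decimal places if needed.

MU_x ∝ 3·x^(-0.5), MU_y ∝ y^(-0.5), so MRS = 3·(y/x)^(0.5) = p_x/p_y.
Hence y/x = ((1/3)·p_x/p_y)^(1/(0.5)), i.e. raised to the 2 power.
With the ratio pinned down, the budget gives x* = M/(p_x + p_y·(y/x)) and y* = (y/x)·x*.
Numerically y/x = 0.006541, so x* = 48/(5.52 + 22.75·0.006541) = 8.4674 and y* = 0.006541·8.4674 = 0.0554.

x* = 8.4674, y* = 0.0554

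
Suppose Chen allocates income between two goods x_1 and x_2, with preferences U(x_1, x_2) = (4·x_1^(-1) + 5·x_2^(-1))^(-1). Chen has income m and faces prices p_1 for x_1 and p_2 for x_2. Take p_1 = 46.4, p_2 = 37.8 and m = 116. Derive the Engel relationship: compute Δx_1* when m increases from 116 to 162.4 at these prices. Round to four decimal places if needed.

MU_x_1 ∝ 4·x_1^(-2), MU_x_2 ∝ 5·x_2^(-2), so MRS = (4/5)·(x_2/x_1)^(2) = p_1/p_2.
Hence x_2/x_1 = ((5/4)·p_1/p_2)^(1/(2)), i.e. raised to the 0.5 power.
Substitute x_2 = (x_2/x_1)·x_1 into the budget: x_1* = m/(p_1 + p_2·(x_2/x_1)).
Numerically x_2/x_1 = 1.238706, so x_1* = 116/(46.4 + 37.8·1.238706) = 1.2443.
At m' = 162.4: x_1* = 1.7421. Change: 1.7421 − 1.2443 = 0.4977.

Δx_1* = 0.4977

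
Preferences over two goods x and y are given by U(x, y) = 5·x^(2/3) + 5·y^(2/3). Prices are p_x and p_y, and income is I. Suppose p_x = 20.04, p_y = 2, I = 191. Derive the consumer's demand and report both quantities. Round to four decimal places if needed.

x* = 0.094, y* = 94.5582

MU_x ∝ 5·x^(-1/3), MU_y ∝ 5·y^(-1/3), so MRS = (y/x)^(1/3) = p_x/p_y.
Hence y/x = (p_x/p_y)^(1/(1/3)), i.e. raised to the 3 power.
Substitute y = (y/x)·x into the budget: x* = I/(p_x + p_y·(y/x)).
Numerically y/x = 1006.012008, so x* = 191/(20.04 + 2·1006.012008) = 0.094 and y* = 1006.012008·0.094 = 94.5582.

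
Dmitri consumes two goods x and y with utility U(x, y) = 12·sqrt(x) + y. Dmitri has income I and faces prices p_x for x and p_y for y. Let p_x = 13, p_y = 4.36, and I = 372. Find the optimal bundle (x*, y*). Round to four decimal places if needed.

x* = 4.0494, y* = 73.2473

Thus x* = (6·p_y/p_x)² — independent of I — with the rest of income spent on y.
Plugging in: x* = (6·4.36/13)² = 4.0494, y* = 73.2473.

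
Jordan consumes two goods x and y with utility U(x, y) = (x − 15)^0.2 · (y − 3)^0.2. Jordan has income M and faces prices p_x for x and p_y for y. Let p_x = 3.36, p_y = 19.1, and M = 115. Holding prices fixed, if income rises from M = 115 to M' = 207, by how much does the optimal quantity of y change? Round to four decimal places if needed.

Δy* = 2.4084

Let x' = x−15, y' = y−3. MRS = y'/x' = p_x/p_y.
Substituting into the budget: x* = 15 + 0.5·(M − 15·p_x − 3·p_y)/p_x, and y* = 3 + 0.5·(…)/p_y.
Discretionary income = 115 − 15·3.36 − 3·19.1 = 7.3; y* = 3 + 0.5·7.3/19.1 = 3.1911.
At M' = 207: y* = 5.5995. Change: 5.5995 − 3.1911 = 2.4084.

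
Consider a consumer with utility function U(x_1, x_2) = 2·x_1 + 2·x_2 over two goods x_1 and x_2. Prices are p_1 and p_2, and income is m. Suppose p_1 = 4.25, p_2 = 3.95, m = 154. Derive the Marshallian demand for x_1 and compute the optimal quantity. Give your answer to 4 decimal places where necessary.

x_1* = 0

Perfect substitutes: compare marginal utility per dollar. 2/p_1 vs 2/p_2 → 0.4706 vs 0.5063.
x_2 gives more utility per dollar, so spend all income on x_2: x_2* = m/p_2, x_1* = 0.
Numerically: x_1* = 0, x_2* = 38.9873.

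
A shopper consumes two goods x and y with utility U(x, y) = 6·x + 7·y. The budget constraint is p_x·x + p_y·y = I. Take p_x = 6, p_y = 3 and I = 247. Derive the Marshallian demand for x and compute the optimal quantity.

Numerically: x* = 0, y* = 82.3333.

x* = 0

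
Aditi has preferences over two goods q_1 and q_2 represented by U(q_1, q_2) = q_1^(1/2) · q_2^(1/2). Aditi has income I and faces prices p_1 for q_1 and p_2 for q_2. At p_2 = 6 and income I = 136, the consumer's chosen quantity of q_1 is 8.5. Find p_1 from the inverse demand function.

p_1 = 8

Tangency: MRS = q_2/q_1 = p_1/p_2.
Rearranging, p_2·q_2 = p_1·q_1. Substituting into the budget gives p_1·q_1·(1 + 1) = I.
Demand: q_1*(p_1,p_2,I) = 0.5·I/p_1 and q_2* = 0.5·I/p_2.
Set q_1* = 8.5 in the demand function and solve for p_1: p_1 = 8.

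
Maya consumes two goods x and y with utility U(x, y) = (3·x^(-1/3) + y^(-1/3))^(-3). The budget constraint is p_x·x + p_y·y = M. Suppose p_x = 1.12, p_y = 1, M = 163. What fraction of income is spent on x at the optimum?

share on x = 0.701

MU_x ∝ 3·x^(-4/3), MU_y ∝ y^(-4/3), so MRS = 3·(y/x)^(4/3) = p_x/p_y.
Solve for the ratio: y/x = [(1/3)·p_x/p_y]^(0.75).
With the ratio pinned down, the budget gives x* = M/(p_x + p_y·(y/x)) and y* = (y/x)·x*.
Numerically y/x = 0.477609, so x* = 163/(1.12 + 1·0.477609) = 102.0275 and y* = 0.477609·102.0275 = 48.7292.
Expenditure on x: 1.12·102.0275 = 114.2708; share = 0.701.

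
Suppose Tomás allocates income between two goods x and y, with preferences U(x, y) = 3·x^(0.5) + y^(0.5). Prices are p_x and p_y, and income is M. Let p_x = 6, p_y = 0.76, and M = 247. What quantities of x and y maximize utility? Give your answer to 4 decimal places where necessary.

x* = 21.9299, y* = 151.8692

Numerically y/x = 6.925208, so x* = 247/(6 + 0.76·6.925208) = 21.9299 and y* = 6.925208·21.9299 = 151.8692.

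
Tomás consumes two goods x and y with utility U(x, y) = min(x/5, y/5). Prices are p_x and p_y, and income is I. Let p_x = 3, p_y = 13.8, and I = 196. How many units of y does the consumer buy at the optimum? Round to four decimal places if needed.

y* = 11.6667

Leontief preferences: the optimum is at the kink where x/5 = y/5, i.e. y = x.
Budget: p_x·x + p_y·x = I, so (5·p_x + 5·p_y)·x = 5·I.
Demand: x*(p_x,p_y,I) = 5·I/(5·p_x + 5·p_y), y* = 5·I/(5·p_x + 5·p_y).
Here 5·3 + 5·13.8 = 84, giving y* = 11.6667.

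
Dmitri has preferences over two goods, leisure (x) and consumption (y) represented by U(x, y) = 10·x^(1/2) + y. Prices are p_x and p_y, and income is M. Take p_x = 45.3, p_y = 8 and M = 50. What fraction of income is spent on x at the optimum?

share on x = 0.7064

Set MRS = p_x/p_y: 5·x^(−1/2) = p_x/p_y.
Solve: √x = 5·p_y/p_x, so x*(p_x,p_y) = (5·p_y/p_x)², and y* = (M − p_x·x*)/p_y.
Plugging in: x* = (5·8/45.3)² = 0.7797, y* = 1.835.
Expenditure on x: 45.3·0.7797 = 35.3201; share = 0.7064.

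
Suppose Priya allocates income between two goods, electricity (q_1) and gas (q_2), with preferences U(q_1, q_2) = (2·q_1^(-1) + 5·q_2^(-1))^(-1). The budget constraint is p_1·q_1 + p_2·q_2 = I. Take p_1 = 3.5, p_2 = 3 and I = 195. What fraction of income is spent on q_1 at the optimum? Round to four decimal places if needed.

MRS = MU_q_1/MU_q_2 = (2/5)·(q_2/q_1)^(2). Set equal to p_1/p_2.
Hence q_2/q_1 = ((5/2)·p_1/p_2)^(1/(2)), i.e. raised to the 0.5 power.
With the ratio pinned down, the budget gives q_1* = I/(p_1 + p_2·(q_2/q_1)) and q_2* = (q_2/q_1)·q_1*.
Numerically q_2/q_1 = 1.707825, so q_1* = 195/(3.5 + 3·1.707825) = 22.6127 and q_2* = 1.707825·22.6127 = 38.6185.
Expenditure on q_1: 3.5·22.6127 = 79.1444; share = 0.4059.

share on q_1 = 0.4059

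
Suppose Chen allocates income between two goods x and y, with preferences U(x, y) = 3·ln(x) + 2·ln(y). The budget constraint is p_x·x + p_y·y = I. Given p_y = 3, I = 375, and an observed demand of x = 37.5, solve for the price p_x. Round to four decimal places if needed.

p_x = 6

Tangency: MRS = (3/2)·y/x = p_x/p_y.
Rearranging, p_y·y = (2/3)·p_x·x. Substituting into the budget gives p_x·x·(1 + (2/3)) = I.
Demand: x*(p_x,p_y,I) = 0.6·I/p_x and y* = 0.4·I/p_y.
Set x* = 37.5 in the demand function and solve for p_x: p_x = 6.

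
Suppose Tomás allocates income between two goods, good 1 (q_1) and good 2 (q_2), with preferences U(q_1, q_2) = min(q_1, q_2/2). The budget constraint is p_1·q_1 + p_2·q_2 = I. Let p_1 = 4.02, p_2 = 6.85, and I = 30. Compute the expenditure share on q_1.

share on q_1 = 0.2269

Leontief preferences: the optimum is at the kink where q_1/1 = q_2/2, i.e. q_2 = 2·q_1.
Budget: p_1·q_1 + p_2·2·q_1 = I, so (p_1 + 2·p_2)·q_1 = I.
Demand: q_1*(p_1,p_2,I) = I/(p_1 + 2·p_2), q_2* = 2·I/(p_1 + 2·p_2).
Here 4.02 + 2·6.85 = 17.72, giving q_1* = 1.693 and q_2* = 3.386.
Expenditure on q_1: 4.02·1.693 = 6.8059; share = 0.2269.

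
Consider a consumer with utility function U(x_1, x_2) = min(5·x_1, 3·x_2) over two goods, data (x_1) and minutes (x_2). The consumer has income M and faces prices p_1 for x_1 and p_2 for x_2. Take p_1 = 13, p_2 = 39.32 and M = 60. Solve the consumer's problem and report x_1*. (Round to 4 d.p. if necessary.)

x_1* = 0.764

Demand: x_1*(p_1,p_2,M) = 3·M/(3·p_1 + 5·p_2), x_2* = 5·M/(3·p_1 + 5·p_2).
Here 3·13 + 5·39.32 = 235.6, giving x_1* = 0.764.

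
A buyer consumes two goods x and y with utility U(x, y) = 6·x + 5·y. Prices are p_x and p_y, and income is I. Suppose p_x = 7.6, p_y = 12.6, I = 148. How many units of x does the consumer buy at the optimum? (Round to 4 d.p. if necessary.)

Numerically: x* = 19.4737, y* = 0.

x* = 19.4737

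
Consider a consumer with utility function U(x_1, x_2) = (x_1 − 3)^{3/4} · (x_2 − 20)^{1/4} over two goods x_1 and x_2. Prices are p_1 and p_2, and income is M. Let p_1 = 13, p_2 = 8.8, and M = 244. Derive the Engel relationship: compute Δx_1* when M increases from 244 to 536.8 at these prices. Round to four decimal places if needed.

Let x_1' = x_1−3, x_2' = x_2−20. MRS = 3·x_2'/x_1' = p_1/p_2.
After buying the subsistence bundle (3, 20), a share 0.75 of the remaining income goes to x_1: x_1* = 3 + 0.75·(M − 3p_1 − 20p_2)/p_1.
Discretionary income = 244 − 3·13 − 20·8.8 = 29; x_1* = 3 + 0.75·29/13 = 4.6731.
At M' = 536.8: x_1* = 21.5654. Change: 21.5654 − 4.6731 = 16.8923.

Δx_1* = 16.8923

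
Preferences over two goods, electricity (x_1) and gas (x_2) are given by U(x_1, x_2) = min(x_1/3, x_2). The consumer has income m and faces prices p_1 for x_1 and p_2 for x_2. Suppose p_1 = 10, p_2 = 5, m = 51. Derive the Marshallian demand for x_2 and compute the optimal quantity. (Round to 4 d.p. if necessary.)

x_2* = 1.4571

Demand: x_1*(p_1,p_2,m) = 3·m/(3·p_1 + p_2), x_2* = m/(3·p_1 + p_2).
Here 3·10 + 5 = 35, giving x_2* = 1.4571.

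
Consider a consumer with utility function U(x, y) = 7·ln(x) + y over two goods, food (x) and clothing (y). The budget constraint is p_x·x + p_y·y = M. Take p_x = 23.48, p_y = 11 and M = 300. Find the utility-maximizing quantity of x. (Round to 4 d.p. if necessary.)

Set MRS = p_x/p_y: (7/x)/1 = p_x/p_y.
So x*(p_x,p_y) = 7·p_y/p_x, independent of income; and y* = (M − 7·p_y)/p_y.
At the given prices: x* = 7·11/23.48 = 3.2794.

x* = 3.2794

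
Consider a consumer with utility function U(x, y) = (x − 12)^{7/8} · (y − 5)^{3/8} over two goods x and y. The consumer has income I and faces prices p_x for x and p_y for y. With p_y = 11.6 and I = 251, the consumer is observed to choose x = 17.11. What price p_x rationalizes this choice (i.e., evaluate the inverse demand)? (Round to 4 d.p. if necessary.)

MRS = (7/3)·(y−5)/(x−12). Tangency with p_x/p_y gives y−5 = (3/7)·(p_x/p_y)·(x−12).
Substituting into the budget: x* = 12 + 0.7·(I − 12·p_x − 5·p_y)/p_x, and y* = 5 + 0.3·(…)/p_y.
Set x* = 17.11 in the demand function and solve for p_x: p_x = 10.

p_x = 10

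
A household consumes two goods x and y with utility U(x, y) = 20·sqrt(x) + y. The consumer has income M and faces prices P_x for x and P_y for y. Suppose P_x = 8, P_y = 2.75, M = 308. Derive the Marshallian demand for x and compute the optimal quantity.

Solve: √x = 10·P_y/P_x, so x*(P_x,P_y) = (10·P_y/P_x)², and y* = (M − P_x·x*)/P_y.
Plugging in: x* = (10·2.75/8)² = 11.8164.

x* = 11.8164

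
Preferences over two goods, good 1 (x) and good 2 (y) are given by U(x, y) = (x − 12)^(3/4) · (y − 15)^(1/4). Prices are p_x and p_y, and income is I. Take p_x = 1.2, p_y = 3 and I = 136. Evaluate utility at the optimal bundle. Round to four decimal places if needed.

This is Cobb-Douglas in (x−12, y−15): tangency gives 0.75·p_y·(y−15) = 0.25·p_x·(x−12).
After buying the subsistence bundle (12, 15), a share 0.75 of the remaining income goes to x: x* = 12 + 0.75·(I − 12p_x − 15p_y)/p_x.
Discretionary income = 136 − 12·1.2 − 15·3 = 76.6; x* = 12 + 0.75·76.6/1.2 = 59.875; y* = 15 + 0.25·76.6/3 = 21.3833.
Utility at the optimum: U(59.875, 21.3833) = 28.9297.

V = 28.9297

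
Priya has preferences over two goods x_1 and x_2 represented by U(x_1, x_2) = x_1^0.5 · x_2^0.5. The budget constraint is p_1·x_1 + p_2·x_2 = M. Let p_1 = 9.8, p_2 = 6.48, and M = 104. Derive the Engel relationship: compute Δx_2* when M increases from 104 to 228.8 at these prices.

At p_1=9.8, p_2=6.48, M=104: x_2* = 0.5·104/6.48 = 8.0247.
At M' = 228.8: x_2* = 17.6543. Change: 17.6543 − 8.0247 = 9.6296.

Δx_2* = 9.6296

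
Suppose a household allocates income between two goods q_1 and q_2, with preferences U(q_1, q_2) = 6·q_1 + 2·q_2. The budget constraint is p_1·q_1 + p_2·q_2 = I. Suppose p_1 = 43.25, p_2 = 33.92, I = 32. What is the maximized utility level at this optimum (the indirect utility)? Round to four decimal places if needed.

V = 4.4393

Linear utility — the consumer picks whichever good has higher MU/price: 6/43.25 = 0.1387 vs 2/33.92 = 0.059.
q_1 gives more utility per dollar, so spend all income on q_1: q_1* = I/p_1, q_2* = 0.
Numerically: q_1* = 0.7399, q_2* = 0.
Utility at the optimum: U(0.7399, 0) = 4.4393.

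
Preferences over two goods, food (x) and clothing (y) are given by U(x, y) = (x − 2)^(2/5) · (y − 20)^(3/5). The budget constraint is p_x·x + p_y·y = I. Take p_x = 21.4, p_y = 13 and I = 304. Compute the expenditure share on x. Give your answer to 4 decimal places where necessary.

share on x = 0.1424

Discretionary income = 304 − 2·21.4 − 20·13 = 1.2; x* = 2 + 0.4·1.2/21.4 = 2.0224; y* = 20 + 0.6·1.2/13 = 20.0554.
Expenditure on x: 21.4·2.0224 = 43.28; share = 0.1424.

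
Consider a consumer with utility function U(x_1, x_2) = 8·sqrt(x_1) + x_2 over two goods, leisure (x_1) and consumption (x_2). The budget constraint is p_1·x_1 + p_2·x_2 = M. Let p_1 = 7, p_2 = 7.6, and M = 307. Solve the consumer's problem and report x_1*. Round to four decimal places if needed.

Utility is quasi-linear in x_2; the FOC for x_1 is 4/√x_1 = p_1/p_2.
Solve: √x_1 = 4·p_2/p_1, so x_1*(p_1,p_2) = (4·p_2/p_1)², and x_2* = (M − p_1·x_1*)/p_2.
Plugging in: x_1* = (4·7.6/7)² = 18.8604.

x_1* = 18.8604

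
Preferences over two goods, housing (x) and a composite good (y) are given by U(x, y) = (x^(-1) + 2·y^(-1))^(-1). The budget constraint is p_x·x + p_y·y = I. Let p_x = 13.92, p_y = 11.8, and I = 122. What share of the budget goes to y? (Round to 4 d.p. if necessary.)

share on y = 0.5656

MU_x ∝ x^(-2), MU_y ∝ 2·y^(-2), so MRS = (1/2)·(y/x)^(2) = p_x/p_y.
Solve for the ratio: y/x = [2·p_x/p_y]^(0.5).
Substitute y = (y/x)·x into the budget: x* = I/(p_x + p_y·(y/x)).
Numerically y/x = 1.536008, so x* = 122/(13.92 + 11.8·1.536008) = 3.8072 and y* = 1.536008·3.8072 = 5.8478.
Expenditure on y: 11.8·5.8478 = 69.0044; share = 0.5656.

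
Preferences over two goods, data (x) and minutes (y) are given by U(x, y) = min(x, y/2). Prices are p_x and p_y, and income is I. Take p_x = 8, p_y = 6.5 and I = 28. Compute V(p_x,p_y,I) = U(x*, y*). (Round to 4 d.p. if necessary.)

V = 1.3333

Leontief preferences: the optimum is at the kink where x/1 = y/2, i.e. y = 2·x.
Budget: p_x·x + p_y·2·x = I, so (p_x + 2·p_y)·x = I.
Demand: x*(p_x,p_y,I) = I/(p_x + 2·p_y), y* = 2·I/(p_x + 2·p_y).
Here 8 + 2·6.5 = 21, giving x* = 1.3333 and y* = 2.6667.
Utility at the optimum: U(1.3333, 2.6667) = 1.3333.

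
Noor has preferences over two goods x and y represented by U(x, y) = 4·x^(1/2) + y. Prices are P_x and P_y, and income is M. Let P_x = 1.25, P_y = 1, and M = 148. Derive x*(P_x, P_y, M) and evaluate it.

x* = 2.56

MU_x = 2/√x, MU_y = 1. Tangency: 2/√x = P_x/P_y.
Solve: √x = 2·P_y/P_x, so x*(P_x,P_y) = (2·P_y/P_x)², and y* = (M − P_x·x*)/P_y.
Plugging in: x* = (2·1/1.25)² = 2.56.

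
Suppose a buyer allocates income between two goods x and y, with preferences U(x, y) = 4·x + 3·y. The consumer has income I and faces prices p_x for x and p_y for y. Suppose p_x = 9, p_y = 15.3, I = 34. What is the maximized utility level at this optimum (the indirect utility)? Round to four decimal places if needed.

V = 15.1111

Linear utility — the consumer picks whichever good has higher MU/price: 4/9 = 0.4444 vs 3/15.3 = 0.1961.
x gives more utility per dollar, so spend all income on x: x* = I/p_x, y* = 0.
Numerically: x* = 3.7778, y* = 0.
Utility at the optimum: U(3.7778, 0) = 15.1111.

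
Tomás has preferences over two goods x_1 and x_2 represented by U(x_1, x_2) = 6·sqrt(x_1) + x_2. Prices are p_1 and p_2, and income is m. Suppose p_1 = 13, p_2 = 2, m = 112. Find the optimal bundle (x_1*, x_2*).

x_1* = 0.213, x_2* = 54.6154

Set MRS = p_1/p_2: 3·x_1^(−1/2) = p_1/p_2.
Solve: √x_1 = 3·p_2/p_1, so x_1*(p_1,p_2) = (3·p_2/p_1)², and x_2* = (m − p_1·x_1*)/p_2.
Plugging in: x_1* = (3·2/13)² = 0.213, x_2* = 54.6154.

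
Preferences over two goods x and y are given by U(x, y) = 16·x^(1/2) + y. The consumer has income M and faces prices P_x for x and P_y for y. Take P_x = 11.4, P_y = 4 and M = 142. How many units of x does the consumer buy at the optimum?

x* = 7.8793

Solve: √x = 8·P_y/P_x, so x*(P_x,P_y) = (8·P_y/P_x)², and y* = (M − P_x·x*)/P_y.
Plugging in: x* = (8·4/11.4)² = 7.8793.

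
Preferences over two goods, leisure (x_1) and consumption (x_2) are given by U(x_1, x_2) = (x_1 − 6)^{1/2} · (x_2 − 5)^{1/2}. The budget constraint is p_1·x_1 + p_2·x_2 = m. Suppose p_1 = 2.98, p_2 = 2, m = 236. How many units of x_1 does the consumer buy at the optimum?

MRS = (x_2−5)/(x_1−6). Tangency with p_1/p_2 gives x_2−5 = (p_1/p_2)·(x_1−6).
Substituting into the budget: x_1* = 6 + 0.5·(m − 6·p_1 − 5·p_2)/p_1, and x_2* = 5 + 0.5·(…)/p_2.
Discretionary income = 236 − 6·2.98 − 5·2 = 208.12; x_1* = 6 + 0.5·208.12/2.98 = 40.9195.

x_1* = 40.9195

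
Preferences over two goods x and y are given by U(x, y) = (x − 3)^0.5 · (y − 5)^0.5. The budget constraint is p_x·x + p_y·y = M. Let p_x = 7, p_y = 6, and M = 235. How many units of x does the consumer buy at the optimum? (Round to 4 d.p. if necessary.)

Let x' = x−3, y' = y−5. MRS = y'/x' = p_x/p_y.
Substituting into the budget: x* = 3 + 0.5·(M − 3·p_x − 5·p_y)/p_x, and y* = 5 + 0.5·(…)/p_y.
Discretionary income = 235 − 3·7 − 5·6 = 184; x* = 3 + 0.5·184/7 = 16.1429.

x* = 16.1429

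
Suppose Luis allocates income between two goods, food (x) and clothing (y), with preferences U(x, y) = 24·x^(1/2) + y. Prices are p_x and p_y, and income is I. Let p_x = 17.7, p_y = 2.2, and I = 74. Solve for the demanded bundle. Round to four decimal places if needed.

x* = 2.2246, y* = 15.7381

MU_x = 12/√x, MU_y = 1. Tangency: 12/√x = p_x/p_y.
Solve: √x = 12·p_y/p_x, so x*(p_x,p_y) = (12·p_y/p_x)², and y* = (I − p_x·x*)/p_y.
Plugging in: x* = (12·2.2/17.7)² = 2.2246, y* = 15.7381.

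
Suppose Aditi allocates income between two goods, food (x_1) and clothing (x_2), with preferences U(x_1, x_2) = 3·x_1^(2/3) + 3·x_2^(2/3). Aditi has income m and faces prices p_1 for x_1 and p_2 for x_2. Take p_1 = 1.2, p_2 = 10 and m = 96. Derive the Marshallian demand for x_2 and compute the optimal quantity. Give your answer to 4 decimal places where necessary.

MU_x_1 ∝ 3·x_1^(-1/3), MU_x_2 ∝ 3·x_2^(-1/3), so MRS = (x_2/x_1)^(1/3) = p_1/p_2.
Solve for the ratio: x_2/x_1 = [p_1/p_2]^(3).
Substitute x_2 = (x_2/x_1)·x_1 into the budget: x_1* = m/(p_1 + p_2·(x_2/x_1)).
Numerically x_2/x_1 = 0.001728, so x_1* = 96/(1.2 + 10·0.001728) = 78.8644 and x_2* = 0.001728·78.8644 = 0.1363.

x_2* = 0.1363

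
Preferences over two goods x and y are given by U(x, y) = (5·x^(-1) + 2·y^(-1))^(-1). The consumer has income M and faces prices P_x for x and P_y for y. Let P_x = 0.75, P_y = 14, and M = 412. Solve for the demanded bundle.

MU_x ∝ 5·x^(-2), MU_y ∝ 2·y^(-2), so MRS = (5/2)·(y/x)^(2) = P_x/P_y.
Solve for the ratio: y/x = [(2/5)·P_x/P_y]^(0.5).
Substitute y = (y/x)·x into the budget: x* = M/(P_x + P_y·(y/x)).
Numerically y/x = 0.146385, so x* = 412/(0.75 + 14·0.146385) = 147.1749 and y* = 0.146385·147.1749 = 21.5442.

x* = 147.1749, y* = 21.5442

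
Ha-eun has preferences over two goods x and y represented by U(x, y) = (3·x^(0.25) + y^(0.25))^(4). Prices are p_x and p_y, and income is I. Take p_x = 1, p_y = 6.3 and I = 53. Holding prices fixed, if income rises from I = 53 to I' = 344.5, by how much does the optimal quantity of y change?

Δy* = 5.1462

MU_x ∝ 3·x^(-0.75), MU_y ∝ y^(-0.75), so MRS = 3·(y/x)^(0.75) = p_x/p_y.
Solve for the ratio: y/x = [(1/3)·p_x/p_y]^(4/3).
With the ratio pinned down, the budget gives x* = I/(p_x + p_y·(y/x)) and y* = (y/x)·x*.
Numerically y/x = 0.019863, so x* = 53/(1 + 6.3·0.019863) = 47.1053 and y* = 0.019863·47.1053 = 0.9357.
At I' = 344.5: y* = 6.0818. Change: 6.0818 − 0.9357 = 5.1462.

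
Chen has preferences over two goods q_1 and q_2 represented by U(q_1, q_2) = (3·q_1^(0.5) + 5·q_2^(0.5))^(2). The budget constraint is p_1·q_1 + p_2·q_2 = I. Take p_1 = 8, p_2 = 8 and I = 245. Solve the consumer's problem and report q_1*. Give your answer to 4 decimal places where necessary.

q_1* = 8.1066

From the CES first-order condition, (3/5)·(q_2/q_1)^(0.5) = p_1/p_2.
Solve for the ratio: q_2/q_1 = [(5/3)·p_1/p_2]^(2).
With the ratio pinned down, the budget gives q_1* = I/(p_1 + p_2·(q_2/q_1)) and q_2* = (q_2/q_1)·q_1*.
Numerically q_2/q_1 = 2.777778, so q_1* = 245/(8 + 8·2.777778) = 8.1066.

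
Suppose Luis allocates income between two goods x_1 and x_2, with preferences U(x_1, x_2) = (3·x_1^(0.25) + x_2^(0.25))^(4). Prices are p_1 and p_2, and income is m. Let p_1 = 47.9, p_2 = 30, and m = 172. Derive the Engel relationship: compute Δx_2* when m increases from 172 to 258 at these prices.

MRS = MU_x_1/MU_x_2 = 3·(x_2/x_1)^(0.75). Set equal to p_1/p_2.
Solve for the ratio: x_2/x_1 = [(1/3)·p_1/p_2]^(4/3).
With the ratio pinned down, the budget gives x_1* = m/(p_1 + p_2·(x_2/x_1)) and x_2* = (x_2/x_1)·x_1*.
Numerically x_2/x_1 = 0.431311, so x_1* = 172/(47.9 + 30·0.431311) = 2.8271 and x_2* = 0.431311·2.8271 = 1.2194.
At m' = 258: x_2* = 1.8291. Change: 1.8291 − 1.2194 = 0.6097.

Δx_2* = 0.6097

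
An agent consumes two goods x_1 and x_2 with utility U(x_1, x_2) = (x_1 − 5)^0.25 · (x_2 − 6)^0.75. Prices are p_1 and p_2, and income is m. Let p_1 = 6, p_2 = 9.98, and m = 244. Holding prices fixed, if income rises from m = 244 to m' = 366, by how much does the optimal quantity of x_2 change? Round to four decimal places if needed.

Δx_2* = 9.1683

This is Cobb-Douglas in (x_1−5, x_2−6): tangency gives 0.25·p_2·(x_2−6) = 0.75·p_1·(x_1−5).
After buying the subsistence bundle (5, 6), a share 0.25 of the remaining income goes to x_1: x_1* = 5 + 0.25·(m − 5p_1 − 6p_2)/p_1.
Discretionary income = 244 − 5·6 − 6·9.98 = 154.12; x_2* = 6 + 0.75·154.12/9.98 = 17.5822.
At m' = 366: x_2* = 26.7505. Change: 26.7505 − 17.5822 = 9.1683.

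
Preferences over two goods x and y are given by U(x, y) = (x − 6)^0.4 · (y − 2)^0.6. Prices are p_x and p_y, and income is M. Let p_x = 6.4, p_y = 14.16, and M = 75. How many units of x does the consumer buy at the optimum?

Let x' = x−6, y' = y−2. MRS = (2/3)·y'/x' = p_x/p_y.
After buying the subsistence bundle (6, 2), a share 0.4 of the remaining income goes to x: x* = 6 + 0.4·(M − 6p_x − 2p_y)/p_x.
Discretionary income = 75 − 6·6.4 − 2·14.16 = 8.28; x* = 6 + 0.4·8.28/6.4 = 6.5175.

x* = 6.5175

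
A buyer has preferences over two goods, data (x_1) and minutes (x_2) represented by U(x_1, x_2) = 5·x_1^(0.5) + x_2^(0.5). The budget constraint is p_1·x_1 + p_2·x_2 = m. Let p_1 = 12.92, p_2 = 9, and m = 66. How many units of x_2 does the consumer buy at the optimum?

x_2* = 0.3982

MU_x_1 ∝ 5·x_1^(-0.5), MU_x_2 ∝ x_2^(-0.5), so MRS = 5·(x_2/x_1)^(0.5) = p_1/p_2.
Solve for the ratio: x_2/x_1 = [(1/5)·p_1/p_2]^(2).
Substitute x_2 = (x_2/x_1)·x_1 into the budget: x_1* = m/(p_1 + p_2·(x_2/x_1)).
Numerically x_2/x_1 = 0.082433, so x_1* = 66/(12.92 + 9·0.082433) = 4.831 and x_2* = 0.082433·4.831 = 0.3982.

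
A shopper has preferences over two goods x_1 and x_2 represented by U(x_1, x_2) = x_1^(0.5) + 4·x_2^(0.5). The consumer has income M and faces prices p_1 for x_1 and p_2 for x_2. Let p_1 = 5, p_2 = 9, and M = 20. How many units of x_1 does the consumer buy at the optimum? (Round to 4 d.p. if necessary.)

x_1* = 0.4045

MRS = MU_x_1/MU_x_2 = (1/4)·(x_2/x_1)^(0.5). Set equal to p_1/p_2.
Solve for the ratio: x_2/x_1 = [4·p_1/p_2]^(2).
With the ratio pinned down, the budget gives x_1* = M/(p_1 + p_2·(x_2/x_1)) and x_2* = (x_2/x_1)·x_1*.
Numerically x_2/x_1 = 4.938272, so x_1* = 20/(5 + 9·4.938272) = 0.4045.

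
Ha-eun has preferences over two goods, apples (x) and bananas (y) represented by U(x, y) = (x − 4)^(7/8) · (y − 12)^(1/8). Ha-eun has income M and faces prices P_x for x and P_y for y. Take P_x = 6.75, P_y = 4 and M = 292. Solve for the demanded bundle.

Let x' = x−4, y' = y−12. MRS = 7·y'/x' = P_x/P_y.
Substituting into the budget: x* = 4 + 0.875·(M − 4·P_x − 12·P_y)/P_x, and y* = 12 + 0.125·(…)/P_y.
Discretionary income = 292 − 4·6.75 − 12·4 = 217; x* = 4 + 0.875·217/6.75 = 32.1296; y* = 12 + 0.125·217/4 = 18.7812.

x* = 32.1296, y* = 18.7812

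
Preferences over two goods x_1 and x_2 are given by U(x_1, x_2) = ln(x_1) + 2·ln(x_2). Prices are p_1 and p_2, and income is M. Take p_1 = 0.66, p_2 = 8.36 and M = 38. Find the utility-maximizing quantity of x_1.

x_1* = 19.1919

Demand: x_1*(p_1,p_2,M) = 1/3·M/p_1 and x_2* = 2/3·M/p_2.
At p_1=0.66, p_2=8.36, M=38: x_1* = 1/3·38/0.66 = 19.1919.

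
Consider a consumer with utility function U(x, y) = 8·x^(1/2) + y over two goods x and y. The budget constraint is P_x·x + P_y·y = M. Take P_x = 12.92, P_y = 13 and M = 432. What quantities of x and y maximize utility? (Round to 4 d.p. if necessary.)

MU_x = 4/√x, MU_y = 1. Tangency: 4/√x = P_x/P_y.
Solve: √x = 4·P_y/P_x, so x*(P_x,P_y) = (4·P_y/P_x)², and y* = (M − P_x·x*)/P_y.
Plugging in: x* = (4·13/12.92)² = 16.1988, y* = 17.1317.

x* = 16.1988, y* = 17.1317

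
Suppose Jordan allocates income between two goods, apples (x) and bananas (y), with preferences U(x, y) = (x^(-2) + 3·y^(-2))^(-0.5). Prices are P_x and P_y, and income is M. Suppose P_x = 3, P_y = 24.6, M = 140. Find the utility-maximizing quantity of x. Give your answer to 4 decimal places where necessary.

x* = 6.798

MRS = MU_x/MU_y = (1/3)·(y/x)^(3). Set equal to P_x/P_y.
Solve for the ratio: y/x = [3·P_x/P_y]^(1/3).
With the ratio pinned down, the budget gives x* = M/(P_x + P_y·(y/x)) and y* = (y/x)·x*.
Numerically y/x = 0.715214, so x* = 140/(3 + 24.6·0.715214) = 6.798.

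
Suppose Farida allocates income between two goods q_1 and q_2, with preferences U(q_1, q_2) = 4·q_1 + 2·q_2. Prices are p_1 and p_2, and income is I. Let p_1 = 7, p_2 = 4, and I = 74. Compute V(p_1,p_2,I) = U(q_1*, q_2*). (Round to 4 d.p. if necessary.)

Numerically: q_1* = 10.5714, q_2* = 0.
Utility at the optimum: U(10.5714, 0) = 42.2857.

V = 42.2857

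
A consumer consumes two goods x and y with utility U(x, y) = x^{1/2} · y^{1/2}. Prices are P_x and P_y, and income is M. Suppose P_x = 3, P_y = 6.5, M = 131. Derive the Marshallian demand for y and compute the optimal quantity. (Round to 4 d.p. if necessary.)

y* = 10.0769

The MRS is y/x. Set MRS = P_x/P_y.
So 0.5·P_y·y = 0.5·P_x·x; combined with the budget, a share 0.5 of income goes to x.
Demand: x*(P_x,P_y,M) = 0.5·M/P_x and y* = 0.5·M/P_y.
At P_x=3, P_y=6.5, M=131: y* = 0.5·131/6.5 = 10.0769.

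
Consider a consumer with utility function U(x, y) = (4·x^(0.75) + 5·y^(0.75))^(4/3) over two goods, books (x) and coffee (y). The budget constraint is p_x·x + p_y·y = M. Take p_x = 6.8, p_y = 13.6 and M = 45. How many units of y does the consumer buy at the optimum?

With the ratio pinned down, the budget gives x* = M/(p_x + p_y·(y/x)) and y* = (y/x)·x*.
Numerically y/x = 0.152588, so x* = 45/(6.8 + 13.6·0.152588) = 5.0703 and y* = 0.152588·5.0703 = 0.7737.

y* = 0.7737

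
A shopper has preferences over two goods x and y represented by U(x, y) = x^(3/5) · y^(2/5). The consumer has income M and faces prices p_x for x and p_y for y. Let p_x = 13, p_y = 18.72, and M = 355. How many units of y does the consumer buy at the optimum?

The MRS is (3/2)·y/x. Set MRS = p_x/p_y.
So 0.6·p_y·y = 0.4·p_x·x; combined with the budget, a share 0.6 of income goes to x.
Demand: x*(p_x,p_y,M) = 0.6·M/p_x and y* = 0.4·M/p_y.
At p_x=13, p_y=18.72, M=355: y* = 0.4·355/18.72 = 7.5855.

y* = 7.5855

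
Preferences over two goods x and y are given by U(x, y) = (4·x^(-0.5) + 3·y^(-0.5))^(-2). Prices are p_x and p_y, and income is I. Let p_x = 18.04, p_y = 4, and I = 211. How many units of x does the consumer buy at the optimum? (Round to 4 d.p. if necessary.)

From the CES first-order condition, (4/3)·(y/x)^(1.5) = p_x/p_y.
Solve for the ratio: y/x = [(3/4)·p_x/p_y]^(2/3).
With the ratio pinned down, the budget gives x* = I/(p_x + p_y·(y/x)) and y* = (y/x)·x*.
Numerically y/x = 2.253332, so x* = 211/(18.04 + 4·2.253332) = 7.7994.

x* = 7.7994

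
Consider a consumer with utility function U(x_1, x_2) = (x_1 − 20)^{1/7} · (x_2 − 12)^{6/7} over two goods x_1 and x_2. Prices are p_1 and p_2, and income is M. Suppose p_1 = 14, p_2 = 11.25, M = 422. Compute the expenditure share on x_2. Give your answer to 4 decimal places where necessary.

share on x_2 = 0.3341

MRS = (1/6)·(x_2−12)/(x_1−20). Tangency with p_1/p_2 gives x_2−12 = 6·(p_1/p_2)·(x_1−20).
After buying the subsistence bundle (20, 12), a share 1/7 of the remaining income goes to x_1: x_1* = 20 + 1/7·(M − 20p_1 − 12p_2)/p_1.
Discretionary income = 422 − 20·14 − 12·11.25 = 7; x_1* = 20 + 1/7·7/14 = 20.0714; x_2* = 12 + 6/7·7/11.25 = 12.5333.
Expenditure on x_2: 11.25·12.5333 = 141; share = 0.3341.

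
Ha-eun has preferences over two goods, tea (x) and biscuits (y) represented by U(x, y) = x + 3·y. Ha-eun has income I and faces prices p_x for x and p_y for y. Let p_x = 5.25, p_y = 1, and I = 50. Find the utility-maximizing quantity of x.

Linear utility — the consumer picks whichever good has higher MU/price: 1/5.25 = 0.1905 vs 3/1 = 3.
y gives more utility per dollar, so spend all income on y: y* = I/p_y, x* = 0.
Numerically: x* = 0, y* = 50.

x* = 0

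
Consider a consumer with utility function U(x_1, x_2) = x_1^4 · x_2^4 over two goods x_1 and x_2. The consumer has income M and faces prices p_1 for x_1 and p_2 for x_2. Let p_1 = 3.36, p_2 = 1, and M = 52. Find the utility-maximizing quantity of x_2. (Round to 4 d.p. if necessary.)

x_2* = 26

MU_x_1/MU_x_2 = (4·x_2)/(4·x_1); tangency sets this equal to p_1/p_2.
Rearranging, p_2·x_2 = p_1·x_1. Substituting into the budget gives p_1·x_1·(1 + 1) = M.
Demand: x_1*(p_1,p_2,M) = 0.5·M/p_1 and x_2* = 0.5·M/p_2.
At p_1=3.36, p_2=1, M=52: x_2* = 0.5·52/1 = 26.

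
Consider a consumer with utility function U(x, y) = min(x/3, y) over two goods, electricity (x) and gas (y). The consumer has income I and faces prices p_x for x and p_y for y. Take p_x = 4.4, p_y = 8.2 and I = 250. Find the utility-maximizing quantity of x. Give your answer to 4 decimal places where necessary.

x* = 35.0467

Leontief preferences: the optimum is at the kink where x/3 = y/1, i.e. y = (1/3)·x.
Budget: p_x·x + p_y·(1/3)·x = I, so (3·p_x + p_y)·x = 3·I.
Demand: x*(p_x,p_y,I) = 3·I/(3·p_x + p_y), y* = I/(3·p_x + p_y).
Here 3·4.4 + 8.2 = 21.4, giving x* = 35.0467.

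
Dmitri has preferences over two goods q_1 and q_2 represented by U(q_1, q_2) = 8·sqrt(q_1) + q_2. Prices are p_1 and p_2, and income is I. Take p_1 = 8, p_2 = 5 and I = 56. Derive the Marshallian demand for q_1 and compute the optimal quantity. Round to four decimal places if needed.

Utility is quasi-linear in q_2; the FOC for q_1 is 4/√q_1 = p_1/p_2.
Thus q_1* = (4·p_2/p_1)² — independent of I — with the rest of income spent on q_2.
Plugging in: q_1* = (4·5/8)² = 6.25.

q_1* = 6.25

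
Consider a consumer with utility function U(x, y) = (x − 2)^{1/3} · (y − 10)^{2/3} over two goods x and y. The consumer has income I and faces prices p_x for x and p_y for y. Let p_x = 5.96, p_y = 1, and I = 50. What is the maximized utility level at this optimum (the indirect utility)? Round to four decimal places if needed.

V = 8.195

After buying the subsistence bundle (2, 10), a share 1/3 of the remaining income goes to x: x* = 2 + 1/3·(I − 2p_x − 10p_y)/p_x.
Discretionary income = 50 − 2·5.96 − 10·1 = 28.08; x* = 2 + 1/3·28.08/5.96 = 3.5705; y* = 10 + 2/3·28.08/1 = 28.72.
Utility at the optimum: U(3.5705, 28.72) = 8.195.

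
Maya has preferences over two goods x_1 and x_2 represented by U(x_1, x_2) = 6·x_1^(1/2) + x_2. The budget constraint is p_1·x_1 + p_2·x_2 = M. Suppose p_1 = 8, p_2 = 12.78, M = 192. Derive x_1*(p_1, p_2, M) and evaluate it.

MU_x_1 = 3/√x_1, MU_x_2 = 1. Tangency: 3/√x_1 = p_1/p_2.
Thus x_1* = (3·p_2/p_1)² — independent of M — with the rest of income spent on x_2.
Plugging in: x_1* = (3·12.78/8)² = 22.9681.

x_1* = 22.9681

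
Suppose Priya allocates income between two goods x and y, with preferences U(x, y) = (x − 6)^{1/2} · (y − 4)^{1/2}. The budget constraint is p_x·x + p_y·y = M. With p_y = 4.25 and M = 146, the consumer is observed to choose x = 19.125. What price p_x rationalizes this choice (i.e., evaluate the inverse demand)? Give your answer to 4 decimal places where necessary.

MRS = (y−4)/(x−6). Tangency with p_x/p_y gives y−4 = (p_x/p_y)·(x−6).
Substituting into the budget: x* = 6 + 0.5·(M − 6·p_x − 4·p_y)/p_x, and y* = 4 + 0.5·(…)/p_y.
Set x* = 19.125 in the demand function and solve for p_x: p_x = 4.

p_x = 4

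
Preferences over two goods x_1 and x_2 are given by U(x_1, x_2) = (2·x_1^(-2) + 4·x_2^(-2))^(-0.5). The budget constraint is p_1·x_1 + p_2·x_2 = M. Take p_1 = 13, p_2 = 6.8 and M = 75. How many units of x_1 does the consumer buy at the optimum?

x_1* = 3.1735

MU_x_1 ∝ 2·x_1^(-3), MU_x_2 ∝ 4·x_2^(-3), so MRS = (1/2)·(x_2/x_1)^(3) = p_1/p_2.
Hence x_2/x_1 = (2·p_1/p_2)^(1/(3)), i.e. raised to the 1/3 power.
Substitute x_2 = (x_2/x_1)·x_1 into the budget: x_1* = M/(p_1 + p_2·(x_2/x_1)).
Numerically x_2/x_1 = 1.563705, so x_1* = 75/(13 + 6.8·1.563705) = 3.1735.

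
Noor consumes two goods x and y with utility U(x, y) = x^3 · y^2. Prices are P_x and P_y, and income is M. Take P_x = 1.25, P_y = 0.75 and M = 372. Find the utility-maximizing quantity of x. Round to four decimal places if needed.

x* = 178.56

MU_x/MU_y = (3·y)/(2·x); tangency sets this equal to P_x/P_y.
So 3·P_y·y = 2·P_x·x; combined with the budget, a share 0.6 of income goes to x.
Demand: x*(P_x,P_y,M) = 0.6·M/P_x and y* = 0.4·M/P_y.
At P_x=1.25, P_y=0.75, M=372: x* = 0.6·372/1.25 = 178.56.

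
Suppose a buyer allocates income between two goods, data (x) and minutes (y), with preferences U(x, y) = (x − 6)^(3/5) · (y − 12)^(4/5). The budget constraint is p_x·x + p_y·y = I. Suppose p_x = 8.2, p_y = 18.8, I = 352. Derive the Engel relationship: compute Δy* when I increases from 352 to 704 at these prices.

MRS = (3/4)·(y−12)/(x−6). Tangency with p_x/p_y gives y−12 = (4/3)·(p_x/p_y)·(x−6).
Substituting into the budget: x* = 6 + 3/7·(I − 6·p_x − 12·p_y)/p_x, and y* = 12 + 4/7·(…)/p_y.
Discretionary income = 352 − 6·8.2 − 12·18.8 = 77.2; y* = 12 + 4/7·77.2/18.8 = 14.3465.
At I' = 704: y* = 25.0456. Change: 25.0456 − 14.3465 = 10.6991.

Δy* = 10.6991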